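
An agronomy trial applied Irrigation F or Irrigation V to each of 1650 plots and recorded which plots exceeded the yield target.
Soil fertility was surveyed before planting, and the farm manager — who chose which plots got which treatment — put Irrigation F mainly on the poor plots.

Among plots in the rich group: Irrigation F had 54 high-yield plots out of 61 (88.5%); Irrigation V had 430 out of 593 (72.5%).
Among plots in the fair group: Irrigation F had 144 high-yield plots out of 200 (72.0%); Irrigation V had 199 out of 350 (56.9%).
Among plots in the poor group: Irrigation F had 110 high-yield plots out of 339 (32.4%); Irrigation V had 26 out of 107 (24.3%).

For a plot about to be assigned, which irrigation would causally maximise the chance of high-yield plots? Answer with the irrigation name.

Soil fertility differs across irrigations for reasons unrelated to any effect of the irrigation itself, and it separately predicts the outcome — a classic confounder. We must compare within soil fertility levels.
Within each level — rich: 88.5% vs 72.5%; fair: 72.0% vs 56.9%; poor: 32.4% vs 24.3% — Irrigation F is higher every time.

Irrigation F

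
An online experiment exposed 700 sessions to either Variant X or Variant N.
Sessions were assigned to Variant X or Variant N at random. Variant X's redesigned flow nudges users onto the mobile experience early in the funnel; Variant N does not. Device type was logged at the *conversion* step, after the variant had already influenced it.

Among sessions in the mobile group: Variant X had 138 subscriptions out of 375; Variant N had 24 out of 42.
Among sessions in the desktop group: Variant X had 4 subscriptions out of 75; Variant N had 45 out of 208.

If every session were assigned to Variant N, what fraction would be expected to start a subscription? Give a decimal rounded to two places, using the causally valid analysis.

The device type-specific comparison favours Variant N throughout, but the pooled figures favour Variant X. The question is whether to condition on device type.
Device type here is a post-treatment variable shaped by the variant; conditioning on it would introduce bias rather than remove it. The overall comparison is the causal one.
So P(outcome | do(Variant N)) is just the pooled rate for Variant N: 69/250 = 0.276.

0.28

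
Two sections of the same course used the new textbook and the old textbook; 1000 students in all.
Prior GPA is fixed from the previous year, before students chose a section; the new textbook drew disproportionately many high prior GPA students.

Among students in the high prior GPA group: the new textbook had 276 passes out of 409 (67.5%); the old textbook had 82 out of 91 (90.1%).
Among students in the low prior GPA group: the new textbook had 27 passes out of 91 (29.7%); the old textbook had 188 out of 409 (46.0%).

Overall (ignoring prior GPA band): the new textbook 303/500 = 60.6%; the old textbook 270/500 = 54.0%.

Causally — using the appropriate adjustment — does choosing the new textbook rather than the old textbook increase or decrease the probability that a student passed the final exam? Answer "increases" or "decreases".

The stratified and pooled comparisons disagree (the old textbook wins within each prior GPA band; the new textbook wins overall), so the answer turns on the causal role of prior GPA band.
The imbalance in prior GPA band arose from how students were allocated, not from anything the teaching method did; and prior GPA band independently affects the outcome. The pooled gap is confounded — condition on prior GPA band.
Within each level — high prior GPA: 67.5% vs 90.1%; low prior GPA: 29.7% vs 46.0% — the old textbook is higher every time.

decreases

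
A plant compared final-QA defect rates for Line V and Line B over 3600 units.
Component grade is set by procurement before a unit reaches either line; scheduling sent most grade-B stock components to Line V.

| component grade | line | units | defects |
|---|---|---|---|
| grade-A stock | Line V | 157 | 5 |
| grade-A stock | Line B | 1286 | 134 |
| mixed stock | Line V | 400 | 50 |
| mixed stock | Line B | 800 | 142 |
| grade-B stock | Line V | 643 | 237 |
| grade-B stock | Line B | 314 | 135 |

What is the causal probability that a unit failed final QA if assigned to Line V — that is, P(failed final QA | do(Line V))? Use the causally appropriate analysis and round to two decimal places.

0.15

Component grade differs across lines for reasons unrelated to any effect of the line itself, and it separately predicts the outcome — a classic confounder. We must compare within component grade levels.
Standardising Line V to the population component grade mix: 0.401·5/157 + 0.333·50/400 + 0.266·237/643 = 0.152.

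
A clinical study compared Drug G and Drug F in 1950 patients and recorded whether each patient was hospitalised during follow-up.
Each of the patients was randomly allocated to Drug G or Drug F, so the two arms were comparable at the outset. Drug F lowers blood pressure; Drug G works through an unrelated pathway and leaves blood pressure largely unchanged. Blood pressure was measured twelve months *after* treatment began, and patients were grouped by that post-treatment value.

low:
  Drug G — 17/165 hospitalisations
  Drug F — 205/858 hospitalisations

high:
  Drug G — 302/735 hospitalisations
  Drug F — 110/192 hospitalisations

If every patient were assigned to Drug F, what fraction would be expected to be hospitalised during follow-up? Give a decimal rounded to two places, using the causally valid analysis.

0.30

Blood pressure is recorded after the drug and is itself shifted by it — it sits on the causal path from drug to outcome. Conditioning on a mediator would strip out part of the effect we want; the pooled comparison gives the total causal effect.
So P(outcome | do(Drug F)) is just the pooled rate for Drug F: 315/1050 = 0.300.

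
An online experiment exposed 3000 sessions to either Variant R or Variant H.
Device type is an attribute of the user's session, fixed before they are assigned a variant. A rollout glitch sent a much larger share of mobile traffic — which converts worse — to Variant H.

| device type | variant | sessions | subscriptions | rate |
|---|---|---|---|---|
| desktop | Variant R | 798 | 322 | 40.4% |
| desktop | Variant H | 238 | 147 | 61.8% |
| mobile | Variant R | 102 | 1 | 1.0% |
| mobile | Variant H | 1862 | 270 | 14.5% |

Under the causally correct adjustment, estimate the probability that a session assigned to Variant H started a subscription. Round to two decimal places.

Device type differs across variants for reasons unrelated to any effect of the variant itself, and it separately predicts the outcome — a classic confounder. We must compare within device type levels.
Standardising Variant H to the population device type mix: 0.345·147/238 + 0.655·270/1862 = 0.308.

0.31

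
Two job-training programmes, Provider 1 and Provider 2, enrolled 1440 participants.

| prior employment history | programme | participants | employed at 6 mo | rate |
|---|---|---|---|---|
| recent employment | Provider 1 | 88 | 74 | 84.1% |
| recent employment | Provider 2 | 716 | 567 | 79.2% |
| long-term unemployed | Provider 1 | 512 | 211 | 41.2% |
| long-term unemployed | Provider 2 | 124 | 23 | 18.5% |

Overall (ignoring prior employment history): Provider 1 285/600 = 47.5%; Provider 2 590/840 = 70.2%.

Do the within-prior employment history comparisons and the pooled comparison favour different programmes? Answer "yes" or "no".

Within each prior employment history level (recent employment 84.1% vs 79.2%; long-term unemployed 41.2% vs 18.5%), Provider 1 has the higher rate every time. Pooled: 47.5% vs 70.2% — Provider 2 has the higher rate overall. The two comparisons disagree.

yes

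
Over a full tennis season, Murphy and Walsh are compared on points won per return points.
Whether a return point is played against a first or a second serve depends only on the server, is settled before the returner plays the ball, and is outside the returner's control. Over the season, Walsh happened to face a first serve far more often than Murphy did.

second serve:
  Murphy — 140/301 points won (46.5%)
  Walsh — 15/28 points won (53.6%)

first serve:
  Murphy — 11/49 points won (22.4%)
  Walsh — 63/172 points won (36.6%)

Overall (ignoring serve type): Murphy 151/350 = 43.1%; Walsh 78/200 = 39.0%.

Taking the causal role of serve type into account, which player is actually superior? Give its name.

Walsh

Serve type satisfies the back-door criterion: it is not a descendant of the player, and it blocks the spurious path from player to outcome. Adjusting for it (i.e., using the within-serve type rates) gives the causal effect.
Within each level — second serve: 46.5% vs 53.6%; first serve: 22.4% vs 36.6% — Walsh is higher every time.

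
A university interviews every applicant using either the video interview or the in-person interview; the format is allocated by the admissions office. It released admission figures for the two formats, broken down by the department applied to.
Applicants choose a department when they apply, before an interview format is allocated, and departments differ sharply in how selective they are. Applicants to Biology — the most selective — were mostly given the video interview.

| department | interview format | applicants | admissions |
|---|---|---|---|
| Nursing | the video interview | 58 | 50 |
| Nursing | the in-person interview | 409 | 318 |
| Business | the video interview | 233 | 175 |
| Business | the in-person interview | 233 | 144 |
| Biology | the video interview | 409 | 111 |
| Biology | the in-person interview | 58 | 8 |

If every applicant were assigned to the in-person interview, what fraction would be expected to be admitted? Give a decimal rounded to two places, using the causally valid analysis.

0.51

Department is set before the interview format has any effect — it is not caused by the interview format — and it independently drives the outcome. That makes it a confounder, so the causal comparison is within department levels.
Standardising the in-person interview to the population department mix: 0.334·318/409 + 0.333·144/233 + 0.334·8/58 = 0.511.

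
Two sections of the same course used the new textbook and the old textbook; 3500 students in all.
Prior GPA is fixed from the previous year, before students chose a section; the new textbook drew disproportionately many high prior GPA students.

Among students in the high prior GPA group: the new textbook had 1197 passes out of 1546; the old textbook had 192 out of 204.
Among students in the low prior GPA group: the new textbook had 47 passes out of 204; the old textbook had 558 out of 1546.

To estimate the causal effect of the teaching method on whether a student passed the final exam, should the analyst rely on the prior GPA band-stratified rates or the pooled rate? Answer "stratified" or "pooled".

stratified

The prior GPA band-specific comparison favours the old textbook throughout, but the pooled figures favour the new textbook. The question is whether to condition on prior GPA band.
Here prior GPA band is a common cause — it drives both which teaching method a case falls under and the outcome. The crude comparison mixes populations; the stratum-specific rates are the causally relevant ones.
Within each level — high prior GPA: 77.4% vs 94.1%; low prior GPA: 23.0% vs 36.1% — the old textbook is higher every time.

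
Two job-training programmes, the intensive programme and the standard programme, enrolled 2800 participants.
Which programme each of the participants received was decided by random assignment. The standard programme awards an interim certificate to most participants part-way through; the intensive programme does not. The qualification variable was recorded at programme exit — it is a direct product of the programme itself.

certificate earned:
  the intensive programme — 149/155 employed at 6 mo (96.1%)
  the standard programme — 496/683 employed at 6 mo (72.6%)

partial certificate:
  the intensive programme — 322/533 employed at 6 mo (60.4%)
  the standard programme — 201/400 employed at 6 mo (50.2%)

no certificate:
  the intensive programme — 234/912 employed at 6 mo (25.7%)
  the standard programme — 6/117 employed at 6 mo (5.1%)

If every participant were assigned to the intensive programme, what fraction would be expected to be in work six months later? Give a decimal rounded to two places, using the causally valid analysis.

Within every qualification attained during the programme level the intensive programme has the higher rate, yet pooled the standard programme does — Simpson's reversal.
Because the programme influences qualification attained during the programme, qualification attained during the programme is a post-treatment mediator, not a confounder. Stratifying on it would bias the estimate; the causal effect is the crude pooled difference.
So P(outcome | do(the intensive programme)) is just the pooled rate for the intensive programme: 705/1600 = 0.441.

0.44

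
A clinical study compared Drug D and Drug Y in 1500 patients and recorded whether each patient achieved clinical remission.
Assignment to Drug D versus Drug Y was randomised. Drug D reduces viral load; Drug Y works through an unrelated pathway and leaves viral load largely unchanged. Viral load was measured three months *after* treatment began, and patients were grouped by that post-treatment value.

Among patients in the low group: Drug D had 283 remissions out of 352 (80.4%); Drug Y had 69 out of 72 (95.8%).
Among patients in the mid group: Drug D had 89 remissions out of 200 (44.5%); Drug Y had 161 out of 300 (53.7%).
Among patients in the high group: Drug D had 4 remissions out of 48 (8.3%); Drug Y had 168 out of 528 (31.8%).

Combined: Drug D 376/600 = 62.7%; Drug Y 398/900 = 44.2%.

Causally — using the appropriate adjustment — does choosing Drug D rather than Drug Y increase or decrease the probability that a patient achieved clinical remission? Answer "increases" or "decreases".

Drug Y is higher inside every viral load stratum but Drug D is higher in aggregate. Whether to stratify depends on how viral load relates to the drug.
Stratifying would compare drugs among patients the drugs themselves sorted into viral load groups — a form of selection on an intermediate. The unconditioned pooled rates give the total causal effect.
Pooled: Drug D 62.7% vs Drug Y 44.2%; Drug D is higher overall.

increases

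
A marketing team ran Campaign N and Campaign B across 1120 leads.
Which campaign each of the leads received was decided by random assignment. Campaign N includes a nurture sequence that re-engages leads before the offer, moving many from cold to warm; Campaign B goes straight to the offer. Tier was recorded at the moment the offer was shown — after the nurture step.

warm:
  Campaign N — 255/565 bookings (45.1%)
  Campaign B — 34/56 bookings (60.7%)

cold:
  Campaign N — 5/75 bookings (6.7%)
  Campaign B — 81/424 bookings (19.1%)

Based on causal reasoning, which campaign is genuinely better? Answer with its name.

Campaign N

Stratifying would compare campaigns among leads the campaigns themselves sorted into engagement tier groups — a form of selection on an intermediate. The unconditioned pooled rates give the total causal effect.
Pooled: Campaign N 40.6% vs Campaign B 24.0%; Campaign N is higher overall.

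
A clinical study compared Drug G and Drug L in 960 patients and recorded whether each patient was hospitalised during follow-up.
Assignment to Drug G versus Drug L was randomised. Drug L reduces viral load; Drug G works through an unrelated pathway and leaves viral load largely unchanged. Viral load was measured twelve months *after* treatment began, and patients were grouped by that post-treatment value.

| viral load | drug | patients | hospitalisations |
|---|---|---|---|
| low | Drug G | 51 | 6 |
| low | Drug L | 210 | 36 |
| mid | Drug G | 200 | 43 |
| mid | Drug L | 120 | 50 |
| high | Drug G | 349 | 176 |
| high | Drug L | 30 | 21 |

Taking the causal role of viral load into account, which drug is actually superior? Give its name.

Drug L

Within every viral load level Drug G has the lower rate, yet pooled Drug L does — Simpson's reversal.
Viral load lies on the pathway drug → viral load → outcome, so adjusting for it blocks the indirect effect. For the total causal effect of drug, use the unadjusted pooled rates.
Pooled: Drug G 37.5% vs Drug L 29.7%; Drug L is lower overall.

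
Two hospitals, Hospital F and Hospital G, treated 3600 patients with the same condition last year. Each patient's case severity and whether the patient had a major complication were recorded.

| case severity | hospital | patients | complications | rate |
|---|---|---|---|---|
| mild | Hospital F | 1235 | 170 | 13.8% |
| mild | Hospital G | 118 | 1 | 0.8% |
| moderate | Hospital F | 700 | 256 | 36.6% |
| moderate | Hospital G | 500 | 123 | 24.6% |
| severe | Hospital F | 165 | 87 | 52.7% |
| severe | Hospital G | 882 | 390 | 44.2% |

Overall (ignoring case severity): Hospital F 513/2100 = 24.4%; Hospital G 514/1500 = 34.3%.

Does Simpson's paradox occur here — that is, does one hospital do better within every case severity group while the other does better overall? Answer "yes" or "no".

Within each case severity level (mild 13.8% vs 0.8%; moderate 36.6% vs 24.6%; severe 52.7% vs 44.2%), Hospital G has the lower rate every time. Pooled: 24.4% vs 34.3% — Hospital F has the lower rate overall. The two comparisons disagree.

yes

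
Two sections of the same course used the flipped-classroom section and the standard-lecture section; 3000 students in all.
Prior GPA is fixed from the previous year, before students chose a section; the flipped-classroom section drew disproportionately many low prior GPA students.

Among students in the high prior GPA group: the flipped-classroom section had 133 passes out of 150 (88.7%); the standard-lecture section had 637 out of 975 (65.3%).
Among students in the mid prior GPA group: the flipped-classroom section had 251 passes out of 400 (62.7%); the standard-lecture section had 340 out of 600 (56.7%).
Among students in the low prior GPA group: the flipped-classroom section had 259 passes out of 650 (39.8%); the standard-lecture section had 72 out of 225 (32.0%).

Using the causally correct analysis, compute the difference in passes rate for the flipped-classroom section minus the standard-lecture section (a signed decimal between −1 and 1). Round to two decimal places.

+0.13

The imbalance in prior GPA band arose from how students were allocated, not from anything the teaching method did; and prior GPA band independently affects the outcome. The pooled gap is confounded — condition on prior GPA band.
Adjusting over the population distribution of prior GPA band: 0.375·(0.887−0.653) + 0.333·(0.627−0.567) + 0.292·(0.398−0.320) = +0.131.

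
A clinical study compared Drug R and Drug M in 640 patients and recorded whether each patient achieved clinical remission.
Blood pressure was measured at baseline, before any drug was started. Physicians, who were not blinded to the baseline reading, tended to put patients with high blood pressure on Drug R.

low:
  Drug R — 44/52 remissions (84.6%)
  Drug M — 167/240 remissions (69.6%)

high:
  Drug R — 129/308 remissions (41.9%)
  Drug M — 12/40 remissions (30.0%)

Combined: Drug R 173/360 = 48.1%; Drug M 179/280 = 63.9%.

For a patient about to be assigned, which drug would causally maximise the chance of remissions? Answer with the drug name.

Drug R

Blood pressure differs across drugs for reasons unrelated to any effect of the drug itself, and it separately predicts the outcome — a classic confounder. We must compare within blood pressure levels.
Within each level — low: 84.6% vs 69.6%; high: 41.9% vs 30.0% — Drug R is higher every time.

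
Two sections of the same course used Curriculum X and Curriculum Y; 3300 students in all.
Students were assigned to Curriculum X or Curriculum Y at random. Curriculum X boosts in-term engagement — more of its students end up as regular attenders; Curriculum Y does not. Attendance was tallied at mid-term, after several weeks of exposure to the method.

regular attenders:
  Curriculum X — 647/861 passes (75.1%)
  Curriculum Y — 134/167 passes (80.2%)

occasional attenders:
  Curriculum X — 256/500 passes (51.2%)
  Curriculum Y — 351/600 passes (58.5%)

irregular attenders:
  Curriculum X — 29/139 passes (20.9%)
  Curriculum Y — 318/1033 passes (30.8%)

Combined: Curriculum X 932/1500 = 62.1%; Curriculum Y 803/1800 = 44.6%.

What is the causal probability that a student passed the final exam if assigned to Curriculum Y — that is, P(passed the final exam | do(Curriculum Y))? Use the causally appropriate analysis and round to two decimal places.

0.45

Within every mid-term attendance level Curriculum Y has the higher rate, yet pooled Curriculum X does — Simpson's reversal.
Mid-term attendance here is a post-treatment variable shaped by the teaching method; conditioning on it would introduce bias rather than remove it. The overall comparison is the causal one.
So P(outcome | do(Curriculum Y)) is just the pooled rate for Curriculum Y: 803/1800 = 0.446.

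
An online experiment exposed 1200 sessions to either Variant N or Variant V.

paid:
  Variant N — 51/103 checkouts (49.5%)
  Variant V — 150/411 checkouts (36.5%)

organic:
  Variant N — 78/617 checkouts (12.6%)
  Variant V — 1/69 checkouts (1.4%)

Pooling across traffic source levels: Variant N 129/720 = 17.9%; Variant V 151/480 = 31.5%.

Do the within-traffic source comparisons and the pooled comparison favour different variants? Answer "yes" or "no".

Within each traffic source level (paid 49.5% vs 36.5%; organic 12.6% vs 1.4%), Variant N has the higher rate every time. Pooled: 17.9% vs 31.5% — Variant V has the higher rate overall. The two comparisons disagree.

yes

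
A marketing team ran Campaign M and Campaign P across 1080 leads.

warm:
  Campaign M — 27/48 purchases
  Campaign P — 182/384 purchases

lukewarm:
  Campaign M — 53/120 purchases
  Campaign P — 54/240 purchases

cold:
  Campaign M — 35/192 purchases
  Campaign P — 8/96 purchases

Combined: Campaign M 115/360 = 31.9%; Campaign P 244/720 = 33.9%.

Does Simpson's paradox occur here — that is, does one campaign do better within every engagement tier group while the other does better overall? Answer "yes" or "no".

Within each engagement tier level (warm 56.2% vs 47.4%; lukewarm 44.2% vs 22.5%; cold 18.2% vs 8.3%), Campaign M has the higher rate every time. Pooled: 31.9% vs 33.9% — Campaign P has the higher rate overall. The two comparisons disagree.

yes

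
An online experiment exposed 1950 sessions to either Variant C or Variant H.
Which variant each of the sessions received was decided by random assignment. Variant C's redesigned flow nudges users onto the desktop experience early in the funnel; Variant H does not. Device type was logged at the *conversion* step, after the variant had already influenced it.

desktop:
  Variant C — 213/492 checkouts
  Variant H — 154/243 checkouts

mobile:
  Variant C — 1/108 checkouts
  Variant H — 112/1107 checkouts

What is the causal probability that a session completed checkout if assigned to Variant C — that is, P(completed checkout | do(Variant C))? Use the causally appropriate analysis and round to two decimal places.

0.36

The distribution of device type is itself part of what the variant does — it is an intermediate outcome. Holding it fixed would remove that part of the effect; the total effect is the pooled difference.
So P(outcome | do(Variant C)) is just the pooled rate for Variant C: 214/600 = 0.357.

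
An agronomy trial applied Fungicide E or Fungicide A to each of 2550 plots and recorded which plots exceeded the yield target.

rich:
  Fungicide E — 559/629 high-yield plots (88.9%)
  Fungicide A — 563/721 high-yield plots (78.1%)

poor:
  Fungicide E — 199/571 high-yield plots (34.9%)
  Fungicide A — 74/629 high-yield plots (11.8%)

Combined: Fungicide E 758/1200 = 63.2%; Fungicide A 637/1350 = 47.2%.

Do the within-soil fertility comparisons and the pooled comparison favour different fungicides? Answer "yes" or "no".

no

Within each soil fertility level (rich 88.9% vs 78.1%; poor 34.9% vs 11.8%), Fungicide E has the higher rate every time. Pooled: 63.2% vs 47.2% — Fungicide E has the higher rate overall. They agree.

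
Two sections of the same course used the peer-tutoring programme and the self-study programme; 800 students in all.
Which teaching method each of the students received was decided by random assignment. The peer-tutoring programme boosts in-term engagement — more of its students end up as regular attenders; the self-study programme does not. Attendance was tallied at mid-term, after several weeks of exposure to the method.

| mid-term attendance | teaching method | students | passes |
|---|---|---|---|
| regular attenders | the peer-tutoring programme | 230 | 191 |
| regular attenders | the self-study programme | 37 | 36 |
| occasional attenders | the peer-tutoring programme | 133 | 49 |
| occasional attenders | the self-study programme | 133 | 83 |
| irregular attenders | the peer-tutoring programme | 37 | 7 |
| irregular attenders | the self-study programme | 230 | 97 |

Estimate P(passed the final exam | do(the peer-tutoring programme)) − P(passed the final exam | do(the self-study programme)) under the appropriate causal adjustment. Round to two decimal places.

+0.08

Mid-term attendance here is a post-treatment variable shaped by the teaching method; conditioning on it would introduce bias rather than remove it. The overall comparison is the causal one.
The causal difference is the pooled difference: 0.618 − 0.540 = +0.077.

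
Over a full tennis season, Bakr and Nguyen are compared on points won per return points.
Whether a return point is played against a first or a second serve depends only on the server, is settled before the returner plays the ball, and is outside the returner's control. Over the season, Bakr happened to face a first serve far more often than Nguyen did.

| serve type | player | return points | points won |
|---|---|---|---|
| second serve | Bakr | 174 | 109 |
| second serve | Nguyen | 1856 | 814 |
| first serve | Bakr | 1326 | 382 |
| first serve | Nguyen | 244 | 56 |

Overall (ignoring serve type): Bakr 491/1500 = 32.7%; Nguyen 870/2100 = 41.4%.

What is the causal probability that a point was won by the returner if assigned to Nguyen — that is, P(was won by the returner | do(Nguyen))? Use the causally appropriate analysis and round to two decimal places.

The imbalance in serve type arose from how return points were allocated, not from anything the player did; and serve type independently affects the outcome. The pooled gap is confounded — condition on serve type.
Standardising Nguyen to the population serve type mix: 0.564·814/1856 + 0.436·56/244 = 0.347.

0.35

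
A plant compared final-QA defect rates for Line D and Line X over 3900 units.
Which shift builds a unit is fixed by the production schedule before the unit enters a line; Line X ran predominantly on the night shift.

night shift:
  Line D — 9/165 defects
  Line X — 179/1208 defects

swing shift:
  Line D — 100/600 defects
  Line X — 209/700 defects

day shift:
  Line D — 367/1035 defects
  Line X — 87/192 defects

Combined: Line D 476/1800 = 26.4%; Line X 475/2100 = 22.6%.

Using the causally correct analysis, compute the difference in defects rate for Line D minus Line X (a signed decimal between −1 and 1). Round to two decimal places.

Within every shift level Line D has the lower rate, yet pooled Line X does — Simpson's reversal.
Here shift is a common cause — it drives both which line a case falls under and the outcome. The crude comparison mixes populations; the stratum-specific rates are the causally relevant ones.
Adjusting over the population distribution of shift: 0.352·(0.055−0.148) + 0.333·(0.167−0.299) + 0.315·(0.355−0.453) = -0.108.

-0.11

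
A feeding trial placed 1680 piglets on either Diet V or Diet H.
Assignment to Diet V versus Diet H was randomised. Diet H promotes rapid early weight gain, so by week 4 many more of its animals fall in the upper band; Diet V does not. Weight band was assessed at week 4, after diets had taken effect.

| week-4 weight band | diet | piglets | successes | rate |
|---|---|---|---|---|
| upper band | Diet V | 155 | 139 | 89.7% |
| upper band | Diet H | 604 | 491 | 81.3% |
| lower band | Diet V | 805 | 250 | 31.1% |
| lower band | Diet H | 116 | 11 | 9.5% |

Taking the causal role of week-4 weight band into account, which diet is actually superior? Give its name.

Diet H

The distribution of week-4 weight band is itself part of what the diet does — it is an intermediate outcome. Holding it fixed would remove that part of the effect; the total effect is the pooled difference.
Pooled: Diet V 40.5% vs Diet H 69.7%; Diet H is higher overall.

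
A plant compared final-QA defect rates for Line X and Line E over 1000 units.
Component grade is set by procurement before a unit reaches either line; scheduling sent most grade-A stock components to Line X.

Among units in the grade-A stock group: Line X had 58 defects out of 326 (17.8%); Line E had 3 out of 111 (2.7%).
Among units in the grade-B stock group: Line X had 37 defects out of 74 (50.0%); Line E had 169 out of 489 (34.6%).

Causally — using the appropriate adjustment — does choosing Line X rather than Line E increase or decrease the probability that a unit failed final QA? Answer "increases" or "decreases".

increases

The component grade-specific comparison favours Line E throughout, but the pooled figures favour Line X. The question is whether to condition on component grade.
Since component grade is a pre-existing factor (not a product of the line) and it affects the outcome on its own, it is a confounder. The stratified rates, not the pooled rate, identify the causal effect.
Within each level — grade-A stock: 17.8% vs 2.7%; grade-B stock: 50.0% vs 34.6% — Line E is lower every time.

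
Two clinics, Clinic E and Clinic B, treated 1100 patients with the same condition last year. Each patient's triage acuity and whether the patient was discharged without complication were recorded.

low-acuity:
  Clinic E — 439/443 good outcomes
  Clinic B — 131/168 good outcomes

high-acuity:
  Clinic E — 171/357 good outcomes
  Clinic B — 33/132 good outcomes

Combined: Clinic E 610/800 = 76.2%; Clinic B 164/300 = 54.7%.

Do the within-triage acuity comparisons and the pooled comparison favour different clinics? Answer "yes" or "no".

no

Within each triage acuity level (low-acuity 99.1% vs 78.0%; high-acuity 47.9% vs 25.0%), Clinic E has the higher rate every time. Pooled: 76.2% vs 54.7% — Clinic E has the higher rate overall. They agree.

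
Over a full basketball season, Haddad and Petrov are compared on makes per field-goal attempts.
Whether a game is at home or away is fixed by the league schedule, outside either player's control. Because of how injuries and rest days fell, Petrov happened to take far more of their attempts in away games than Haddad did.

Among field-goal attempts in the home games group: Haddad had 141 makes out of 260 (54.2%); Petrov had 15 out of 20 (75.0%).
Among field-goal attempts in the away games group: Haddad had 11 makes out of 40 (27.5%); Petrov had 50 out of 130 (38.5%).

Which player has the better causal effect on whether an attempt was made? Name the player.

Petrov

Game venue is set before the player has any effect — it is not caused by the player — and it independently drives the outcome. That makes it a confounder, so the causal comparison is within game venue levels.
Within each level — home games: 54.2% vs 75.0%; away games: 27.5% vs 38.5% — Petrov is higher every time.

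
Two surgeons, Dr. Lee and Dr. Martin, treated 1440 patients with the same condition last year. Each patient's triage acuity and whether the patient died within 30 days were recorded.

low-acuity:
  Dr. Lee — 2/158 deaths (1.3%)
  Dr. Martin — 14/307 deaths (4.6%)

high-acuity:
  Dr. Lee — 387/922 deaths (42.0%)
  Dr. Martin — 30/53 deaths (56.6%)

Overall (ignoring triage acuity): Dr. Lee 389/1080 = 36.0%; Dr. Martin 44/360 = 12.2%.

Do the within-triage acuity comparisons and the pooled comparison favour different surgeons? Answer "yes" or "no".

Within each triage acuity level (low-acuity 1.3% vs 4.6%; high-acuity 42.0% vs 56.6%), Dr. Lee has the lower rate every time. Pooled: 36.0% vs 12.2% — Dr. Martin has the lower rate overall. The two comparisons disagree.

yes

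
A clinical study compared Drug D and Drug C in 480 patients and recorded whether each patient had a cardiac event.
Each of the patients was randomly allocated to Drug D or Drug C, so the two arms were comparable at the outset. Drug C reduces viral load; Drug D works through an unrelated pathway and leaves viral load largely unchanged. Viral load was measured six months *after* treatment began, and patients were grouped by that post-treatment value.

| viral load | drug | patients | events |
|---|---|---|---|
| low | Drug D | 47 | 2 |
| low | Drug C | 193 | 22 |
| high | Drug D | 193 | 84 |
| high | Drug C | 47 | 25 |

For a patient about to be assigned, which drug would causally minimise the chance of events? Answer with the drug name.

Within every viral load level Drug D has the lower rate, yet pooled Drug C does — Simpson's reversal.
Because the drug influences viral load, viral load is a post-treatment mediator, not a confounder. Stratifying on it would bias the estimate; the causal effect is the crude pooled difference.
Pooled: Drug D 35.8% vs Drug C 19.6%; Drug C is lower overall.

Drug C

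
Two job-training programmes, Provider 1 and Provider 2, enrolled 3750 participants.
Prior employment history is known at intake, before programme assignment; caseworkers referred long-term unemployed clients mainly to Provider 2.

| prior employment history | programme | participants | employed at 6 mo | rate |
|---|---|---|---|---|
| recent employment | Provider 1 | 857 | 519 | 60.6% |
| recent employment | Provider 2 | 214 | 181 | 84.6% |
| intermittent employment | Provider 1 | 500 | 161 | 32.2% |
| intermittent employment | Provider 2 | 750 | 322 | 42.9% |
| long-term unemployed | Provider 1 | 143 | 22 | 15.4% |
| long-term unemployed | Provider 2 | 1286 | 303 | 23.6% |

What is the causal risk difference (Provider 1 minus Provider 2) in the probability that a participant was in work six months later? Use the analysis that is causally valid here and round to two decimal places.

-0.14

The imbalance in prior employment history arose from how participants were allocated, not from anything the programme did; and prior employment history independently affects the outcome. The pooled gap is confounded — condition on prior employment history.
Adjusting over the population distribution of prior employment history: 0.286·(0.606−0.846) + 0.333·(0.322−0.429) + 0.381·(0.154−0.236) = -0.136.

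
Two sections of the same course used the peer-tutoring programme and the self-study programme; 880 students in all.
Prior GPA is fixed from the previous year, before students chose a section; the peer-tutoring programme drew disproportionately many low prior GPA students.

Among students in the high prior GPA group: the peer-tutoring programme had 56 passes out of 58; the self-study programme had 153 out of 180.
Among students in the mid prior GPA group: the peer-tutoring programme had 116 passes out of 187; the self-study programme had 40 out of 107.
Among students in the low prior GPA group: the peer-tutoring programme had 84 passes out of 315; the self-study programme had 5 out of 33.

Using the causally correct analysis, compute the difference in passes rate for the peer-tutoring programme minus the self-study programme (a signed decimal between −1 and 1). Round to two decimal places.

+0.16

The stratified and pooled comparisons disagree (the peer-tutoring programme wins within each prior GPA band; the self-study programme wins overall), so the answer turns on the causal role of prior GPA band.
Nothing the teaching method does changes prior GPA band; the imbalance is an allocation artefact. With prior GPA band also predicting the outcome, the pooled figure is confounded, and the within-stratum comparison is the causal one.
Adjusting over the population distribution of prior GPA band: 0.270·(0.966−0.850) + 0.334·(0.620−0.374) + 0.395·(0.267−0.152) = +0.159.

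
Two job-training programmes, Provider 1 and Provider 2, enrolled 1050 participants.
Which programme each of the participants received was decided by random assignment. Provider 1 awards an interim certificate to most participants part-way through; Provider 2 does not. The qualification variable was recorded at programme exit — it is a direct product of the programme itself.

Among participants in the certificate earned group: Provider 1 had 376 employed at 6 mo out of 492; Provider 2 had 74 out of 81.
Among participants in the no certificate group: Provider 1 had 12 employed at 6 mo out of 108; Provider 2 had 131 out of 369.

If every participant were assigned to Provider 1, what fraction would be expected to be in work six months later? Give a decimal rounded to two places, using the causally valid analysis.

0.65

The stratified and pooled comparisons disagree (Provider 2 wins within each qualification attained during the programme; Provider 1 wins overall), so the answer turns on the causal role of qualification attained during the programme.
The distribution of qualification attained during the programme is itself part of what the programme does — it is an intermediate outcome. Holding it fixed would remove that part of the effect; the total effect is the pooled difference.
So P(outcome | do(Provider 1)) is just the pooled rate for Provider 1: 388/600 = 0.647.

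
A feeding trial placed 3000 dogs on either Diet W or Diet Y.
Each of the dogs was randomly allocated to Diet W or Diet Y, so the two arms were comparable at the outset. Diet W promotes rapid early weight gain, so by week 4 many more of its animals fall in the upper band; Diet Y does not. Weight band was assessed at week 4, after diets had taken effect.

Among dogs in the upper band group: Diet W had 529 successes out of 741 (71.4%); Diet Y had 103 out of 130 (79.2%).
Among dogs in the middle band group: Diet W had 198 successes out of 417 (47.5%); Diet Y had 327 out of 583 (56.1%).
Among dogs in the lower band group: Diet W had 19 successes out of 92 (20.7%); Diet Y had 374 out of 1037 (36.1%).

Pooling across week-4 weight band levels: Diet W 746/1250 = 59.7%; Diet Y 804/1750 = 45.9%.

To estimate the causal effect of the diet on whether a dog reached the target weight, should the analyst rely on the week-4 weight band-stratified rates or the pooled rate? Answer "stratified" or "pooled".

pooled

Week-4 weight band here is a post-treatment variable shaped by the diet; conditioning on it would introduce bias rather than remove it. The overall comparison is the causal one.
Pooled: Diet W 59.7% vs Diet Y 45.9%; Diet W is higher overall.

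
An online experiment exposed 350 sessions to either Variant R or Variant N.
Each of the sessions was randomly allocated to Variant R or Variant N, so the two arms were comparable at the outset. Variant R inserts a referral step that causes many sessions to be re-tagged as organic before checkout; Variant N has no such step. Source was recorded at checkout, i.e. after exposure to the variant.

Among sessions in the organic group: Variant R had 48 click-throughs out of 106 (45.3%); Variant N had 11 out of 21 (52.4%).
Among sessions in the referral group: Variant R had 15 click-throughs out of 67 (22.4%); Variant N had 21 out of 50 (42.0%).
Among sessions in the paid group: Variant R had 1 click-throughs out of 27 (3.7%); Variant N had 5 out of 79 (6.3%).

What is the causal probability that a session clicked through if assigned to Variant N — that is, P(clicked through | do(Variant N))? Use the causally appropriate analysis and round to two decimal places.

0.25

Because the variant influences traffic source, traffic source is a post-treatment mediator, not a confounder. Stratifying on it would bias the estimate; the causal effect is the crude pooled difference.
So P(outcome | do(Variant N)) is just the pooled rate for Variant N: 37/150 = 0.247.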